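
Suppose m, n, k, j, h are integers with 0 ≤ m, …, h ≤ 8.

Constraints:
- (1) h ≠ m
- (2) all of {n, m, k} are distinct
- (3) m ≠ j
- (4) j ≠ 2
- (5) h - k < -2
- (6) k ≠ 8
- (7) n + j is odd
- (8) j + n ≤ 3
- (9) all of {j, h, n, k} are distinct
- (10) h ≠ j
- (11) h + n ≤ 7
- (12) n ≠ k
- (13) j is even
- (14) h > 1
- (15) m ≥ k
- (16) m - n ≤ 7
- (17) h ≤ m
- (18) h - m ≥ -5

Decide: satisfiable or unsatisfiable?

Setting (m, n, k, j, h) = (7, 3, 5, 0, 2) satisfies everything: constraint 5: h - k = -3; constraint 8: j + n = 3, and the others follow.

Satisfiable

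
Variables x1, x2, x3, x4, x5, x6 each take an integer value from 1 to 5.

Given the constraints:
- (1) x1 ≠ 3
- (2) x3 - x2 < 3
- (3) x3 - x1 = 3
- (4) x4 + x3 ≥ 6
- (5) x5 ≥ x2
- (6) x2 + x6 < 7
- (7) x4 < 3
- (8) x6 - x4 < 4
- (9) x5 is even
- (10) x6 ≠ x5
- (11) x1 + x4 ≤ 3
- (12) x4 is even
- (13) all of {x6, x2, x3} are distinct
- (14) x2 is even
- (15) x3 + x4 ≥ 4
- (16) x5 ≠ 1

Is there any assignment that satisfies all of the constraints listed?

Setting (x1, x2, x3, x4, x5, x6) = (1, 2, 4, 2, 2, 3) satisfies everything: constraint 2: x3 - x2 = 2; constraint 3: x3 - x1 = 3, and the others follow.

Satisfiable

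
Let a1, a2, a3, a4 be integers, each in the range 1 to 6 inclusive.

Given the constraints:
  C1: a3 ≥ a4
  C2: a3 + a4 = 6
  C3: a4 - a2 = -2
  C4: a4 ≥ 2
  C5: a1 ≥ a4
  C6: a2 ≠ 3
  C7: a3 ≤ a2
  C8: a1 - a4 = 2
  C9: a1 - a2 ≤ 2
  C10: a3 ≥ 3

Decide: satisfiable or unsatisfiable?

Satisfiable

One satisfying assignment is a1 = 4, a2 = 4, a3 = 4, a4 = 2.
For the less obvious constraints — constraint 2: a3 + a4 = 6; constraint 3: a4 - a2 = -2; constraint 8: a1 - a4 = 2 — and the others hold by inspection.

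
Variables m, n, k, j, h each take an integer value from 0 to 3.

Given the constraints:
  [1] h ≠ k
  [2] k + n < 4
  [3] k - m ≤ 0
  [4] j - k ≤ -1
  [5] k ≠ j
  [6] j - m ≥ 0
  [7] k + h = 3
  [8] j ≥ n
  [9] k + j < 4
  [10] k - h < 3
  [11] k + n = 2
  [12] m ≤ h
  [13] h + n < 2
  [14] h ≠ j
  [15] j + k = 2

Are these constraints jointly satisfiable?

Unsatisfiable

Constraints 3, 4, and 6 give m − k ≥ 0, k − j ≥ 1, j − m ≥ 0.
Adding all 3 inequalities: the left sides telescope to 0, and the right sides sum to 0 + 1 + 0 = 1. So 0 ≥ 1, which is false.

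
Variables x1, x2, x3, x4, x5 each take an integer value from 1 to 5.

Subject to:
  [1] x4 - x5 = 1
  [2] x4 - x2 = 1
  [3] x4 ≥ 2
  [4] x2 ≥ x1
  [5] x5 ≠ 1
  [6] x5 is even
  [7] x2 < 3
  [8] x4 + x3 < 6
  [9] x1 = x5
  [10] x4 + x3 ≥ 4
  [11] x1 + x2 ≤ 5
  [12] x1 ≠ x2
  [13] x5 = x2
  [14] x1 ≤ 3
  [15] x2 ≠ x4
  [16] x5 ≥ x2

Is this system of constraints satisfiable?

From constraints 9 and 13, x1 = x5 = x2, so x1 = x2. But constraint 12 says x1 ≠ x2. Contradiction.

Unsatisfiable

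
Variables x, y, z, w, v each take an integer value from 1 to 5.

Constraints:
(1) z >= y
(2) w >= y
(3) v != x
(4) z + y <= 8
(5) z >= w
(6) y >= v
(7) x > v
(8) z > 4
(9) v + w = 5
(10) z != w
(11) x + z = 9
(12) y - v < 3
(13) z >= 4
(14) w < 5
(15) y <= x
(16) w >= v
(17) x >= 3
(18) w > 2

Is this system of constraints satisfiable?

Try x = 4, y = 1, z = 5, w = 4, v = 1.
Check constraint 4: z + y = 6; constraint 9: v + w = 5; constraint 11: x + z = 9. The remaining constraints are straightforward to verify.

Satisfiable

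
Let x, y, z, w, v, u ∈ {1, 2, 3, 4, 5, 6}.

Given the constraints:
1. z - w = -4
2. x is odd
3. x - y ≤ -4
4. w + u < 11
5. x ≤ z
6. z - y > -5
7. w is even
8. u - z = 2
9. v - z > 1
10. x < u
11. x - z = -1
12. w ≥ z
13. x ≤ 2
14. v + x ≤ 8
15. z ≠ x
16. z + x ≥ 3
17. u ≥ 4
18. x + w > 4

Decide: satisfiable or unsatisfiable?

Satisfiable

One satisfying assignment is x = 1, y = 6, z = 2, w = 6, v = 6, u = 4.
For the less obvious constraints — constraint 1: z - w = -4; constraint 3: x - y = -5; constraint 4: w + u = 10 — and the others hold by inspection.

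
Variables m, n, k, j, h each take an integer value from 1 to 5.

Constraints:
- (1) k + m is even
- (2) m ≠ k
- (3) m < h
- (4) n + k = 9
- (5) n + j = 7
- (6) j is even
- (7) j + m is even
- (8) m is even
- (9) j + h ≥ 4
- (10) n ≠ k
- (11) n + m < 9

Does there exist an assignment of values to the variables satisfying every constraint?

Satisfiable

The assignment m = 2, n = 5, k = 4, j = 2, h = 4 works:
  constraint 4 holds since n + k = 9.
  constraint 5 holds since n + j = 7.
  constraint 9 holds since j + h = 6.
The rest check out directly.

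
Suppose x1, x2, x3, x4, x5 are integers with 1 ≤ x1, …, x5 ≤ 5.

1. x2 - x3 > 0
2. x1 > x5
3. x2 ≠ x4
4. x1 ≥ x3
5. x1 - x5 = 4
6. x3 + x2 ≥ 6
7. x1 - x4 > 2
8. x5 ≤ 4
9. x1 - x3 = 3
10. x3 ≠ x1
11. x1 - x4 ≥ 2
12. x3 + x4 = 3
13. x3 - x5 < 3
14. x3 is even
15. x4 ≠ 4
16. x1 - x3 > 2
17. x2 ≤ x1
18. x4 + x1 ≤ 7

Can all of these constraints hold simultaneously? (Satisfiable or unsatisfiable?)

Try x1 = 5, x2 = 5, x3 = 2, x4 = 1, x5 = 1.
Check constraint 1: x2 - x3 = 3; constraint 5: x1 - x5 = 4. The remaining constraints are straightforward to verify.

Satisfiable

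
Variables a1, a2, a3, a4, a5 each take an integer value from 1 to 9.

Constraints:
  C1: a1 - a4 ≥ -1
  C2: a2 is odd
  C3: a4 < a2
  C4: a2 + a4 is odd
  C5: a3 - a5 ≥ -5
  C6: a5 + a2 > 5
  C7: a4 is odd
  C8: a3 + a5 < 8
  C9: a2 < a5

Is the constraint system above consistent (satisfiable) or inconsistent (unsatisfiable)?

Unsatisfiable

Constraint 2 makes a2 odd and constraint 7 makes a4 odd, so a2 + a4 must be even. Constraint 4 says a2 + a4 is odd — contradiction.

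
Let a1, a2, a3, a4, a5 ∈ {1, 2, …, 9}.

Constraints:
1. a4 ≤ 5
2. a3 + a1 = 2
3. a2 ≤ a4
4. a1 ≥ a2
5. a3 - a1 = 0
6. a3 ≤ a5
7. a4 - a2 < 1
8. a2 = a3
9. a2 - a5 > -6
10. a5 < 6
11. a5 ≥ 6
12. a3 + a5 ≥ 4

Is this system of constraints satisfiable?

From constraint 11: a5 ≥ 6. From constraint 10: a5 ≤ 5. But 5 < 6, so no value of a5 works.

Unsatisfiable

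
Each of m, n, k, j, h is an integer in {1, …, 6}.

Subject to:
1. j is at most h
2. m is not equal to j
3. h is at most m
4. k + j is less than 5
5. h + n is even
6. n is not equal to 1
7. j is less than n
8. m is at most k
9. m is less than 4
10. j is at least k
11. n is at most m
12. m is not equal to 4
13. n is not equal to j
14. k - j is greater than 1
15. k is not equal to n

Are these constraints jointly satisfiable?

Constraints 7, 8, 10, and 11 give k ≤ j, j < n, n ≤ m, m ≤ k. Chaining: k ≤ j < n ≤ m ≤ k, which forces k < k — impossible.

Unsatisfiable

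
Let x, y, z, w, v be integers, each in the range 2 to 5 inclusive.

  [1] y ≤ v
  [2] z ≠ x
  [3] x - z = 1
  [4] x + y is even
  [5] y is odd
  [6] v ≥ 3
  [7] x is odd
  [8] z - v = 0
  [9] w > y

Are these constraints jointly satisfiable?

Setting (x, y, z, w, v) = (5, 3, 4, 5, 4) satisfies everything: constraint 3: x - z = 1; constraint 4: x + y = 8 is even; constraint 8: z - v = 0, and the others follow.

Satisfiable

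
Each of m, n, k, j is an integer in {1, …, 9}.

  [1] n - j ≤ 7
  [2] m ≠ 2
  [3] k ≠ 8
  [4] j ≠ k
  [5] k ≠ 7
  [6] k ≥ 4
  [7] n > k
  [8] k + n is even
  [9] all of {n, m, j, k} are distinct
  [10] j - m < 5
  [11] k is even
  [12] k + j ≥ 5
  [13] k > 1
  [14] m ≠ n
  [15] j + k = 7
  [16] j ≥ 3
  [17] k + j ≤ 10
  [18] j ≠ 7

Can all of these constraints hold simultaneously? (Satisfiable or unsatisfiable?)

Satisfiable

The assignment m = 1, n = 8, k = 4, j = 3 works:
  constraint 1 holds since n - j = 5.
  constraint 10 holds since j - m = 2.
The rest check out directly.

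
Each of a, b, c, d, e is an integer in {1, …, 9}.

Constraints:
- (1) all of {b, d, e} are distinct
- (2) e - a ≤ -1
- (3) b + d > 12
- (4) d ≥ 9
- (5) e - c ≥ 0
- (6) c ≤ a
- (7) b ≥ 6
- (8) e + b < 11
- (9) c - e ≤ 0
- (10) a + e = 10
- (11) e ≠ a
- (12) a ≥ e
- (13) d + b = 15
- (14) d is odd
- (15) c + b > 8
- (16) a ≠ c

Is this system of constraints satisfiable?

The assignment a = 6, b = 6, c = 4, d = 9, e = 4 works:
  constraint 2 holds since e - a = -2.
  constraint 3 holds since b + d = 15.
The rest check out directly.

Satisfiable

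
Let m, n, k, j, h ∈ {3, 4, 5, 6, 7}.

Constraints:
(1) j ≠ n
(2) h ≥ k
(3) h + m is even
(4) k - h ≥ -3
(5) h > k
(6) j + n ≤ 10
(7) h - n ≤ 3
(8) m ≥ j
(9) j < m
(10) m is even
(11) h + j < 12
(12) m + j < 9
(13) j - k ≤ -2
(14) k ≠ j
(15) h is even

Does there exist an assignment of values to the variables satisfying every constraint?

The assignment m = 4, n = 5, k = 5, j = 3, h = 6 works:
  constraint 4 holds since k - h = -1.
  constraint 6 holds since j + n = 8.
The rest check out directly.

Satisfiable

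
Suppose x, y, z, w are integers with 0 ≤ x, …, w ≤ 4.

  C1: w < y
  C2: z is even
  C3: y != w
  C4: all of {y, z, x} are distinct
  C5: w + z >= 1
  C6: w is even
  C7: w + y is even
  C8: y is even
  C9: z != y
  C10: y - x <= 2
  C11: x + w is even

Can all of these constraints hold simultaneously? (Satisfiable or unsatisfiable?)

Satisfiable

The assignment x = 2, y = 4, z = 0, w = 2 works:
  constraint 5 holds since w + z = 2.
  constraint 10 holds since y - x = 2.
The rest check out directly.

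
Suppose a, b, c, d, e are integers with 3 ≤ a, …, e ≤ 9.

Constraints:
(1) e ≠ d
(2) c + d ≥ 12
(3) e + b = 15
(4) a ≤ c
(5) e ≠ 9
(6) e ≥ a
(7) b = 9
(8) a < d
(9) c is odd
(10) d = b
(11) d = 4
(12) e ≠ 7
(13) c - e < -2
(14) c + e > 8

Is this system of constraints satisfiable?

Constraint 11 fixes d = 4 and constraint 7 fixes b = 9, but constraint 10 requires d = b. Since 4 ≠ 9, contradiction.

Unsatisfiable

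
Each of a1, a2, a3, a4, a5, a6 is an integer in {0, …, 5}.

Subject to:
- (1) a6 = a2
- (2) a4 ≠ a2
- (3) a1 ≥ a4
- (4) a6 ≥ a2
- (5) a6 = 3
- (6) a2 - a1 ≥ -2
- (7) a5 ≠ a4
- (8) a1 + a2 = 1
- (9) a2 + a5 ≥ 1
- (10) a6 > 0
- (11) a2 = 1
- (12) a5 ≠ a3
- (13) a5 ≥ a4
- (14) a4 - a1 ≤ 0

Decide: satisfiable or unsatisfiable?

Unsatisfiable

Constraint 5 fixes a6 = 3 and constraint 11 fixes a2 = 1, but constraint 1 requires a6 = a2. Since 3 ≠ 1, contradiction.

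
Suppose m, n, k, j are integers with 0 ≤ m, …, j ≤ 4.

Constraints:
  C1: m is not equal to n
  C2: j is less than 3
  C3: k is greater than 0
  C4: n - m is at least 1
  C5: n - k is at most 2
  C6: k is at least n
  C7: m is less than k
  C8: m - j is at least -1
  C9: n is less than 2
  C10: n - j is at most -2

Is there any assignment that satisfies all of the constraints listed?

Constraints 4, 8, and 10 give j − n ≥ 2, n − m ≥ 1, m − j ≥ -1.
Adding all 3 inequalities: the left sides telescope to 0, and the right sides sum to 2 + 1 + (-1) = 2. So 0 ≥ 2, which is false.

Unsatisfiable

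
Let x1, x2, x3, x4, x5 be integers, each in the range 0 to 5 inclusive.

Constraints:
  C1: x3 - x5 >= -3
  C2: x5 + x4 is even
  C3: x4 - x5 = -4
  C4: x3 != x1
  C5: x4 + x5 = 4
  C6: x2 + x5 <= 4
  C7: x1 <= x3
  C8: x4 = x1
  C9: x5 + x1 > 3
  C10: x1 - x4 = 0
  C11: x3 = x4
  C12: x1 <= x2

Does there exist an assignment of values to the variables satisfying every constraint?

From constraints 8 and 11, x3 = x4 = x1, so x3 = x1. But constraint 4 says x3 ≠ x1. Contradiction.

Unsatisfiable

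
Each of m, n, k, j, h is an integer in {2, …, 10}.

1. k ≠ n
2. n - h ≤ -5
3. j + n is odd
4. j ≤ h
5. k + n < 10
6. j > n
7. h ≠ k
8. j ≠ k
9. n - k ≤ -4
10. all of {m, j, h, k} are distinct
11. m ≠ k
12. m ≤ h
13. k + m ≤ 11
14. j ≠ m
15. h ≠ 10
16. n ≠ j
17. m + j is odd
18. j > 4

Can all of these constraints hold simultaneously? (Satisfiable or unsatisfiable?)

Setting (m, n, k, j, h) = (2, 2, 6, 7, 8) satisfies everything: constraint 2: n - h = -6; constraint 5: k + n = 8, and the others follow.

Satisfiable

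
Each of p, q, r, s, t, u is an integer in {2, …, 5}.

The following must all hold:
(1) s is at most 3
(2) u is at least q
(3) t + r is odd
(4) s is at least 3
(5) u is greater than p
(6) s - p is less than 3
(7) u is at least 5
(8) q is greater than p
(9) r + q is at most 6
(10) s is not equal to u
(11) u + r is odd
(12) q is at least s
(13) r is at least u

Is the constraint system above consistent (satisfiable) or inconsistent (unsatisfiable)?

From constraints 7 and 13: r ≥ u ≥ 5. From constraints 4 and 12: q ≥ s ≥ 3. Hence r + q ≥ 8. But constraint 9 requires r + q ≤ 6, and 6 < 8. Contradiction.

Unsatisfiable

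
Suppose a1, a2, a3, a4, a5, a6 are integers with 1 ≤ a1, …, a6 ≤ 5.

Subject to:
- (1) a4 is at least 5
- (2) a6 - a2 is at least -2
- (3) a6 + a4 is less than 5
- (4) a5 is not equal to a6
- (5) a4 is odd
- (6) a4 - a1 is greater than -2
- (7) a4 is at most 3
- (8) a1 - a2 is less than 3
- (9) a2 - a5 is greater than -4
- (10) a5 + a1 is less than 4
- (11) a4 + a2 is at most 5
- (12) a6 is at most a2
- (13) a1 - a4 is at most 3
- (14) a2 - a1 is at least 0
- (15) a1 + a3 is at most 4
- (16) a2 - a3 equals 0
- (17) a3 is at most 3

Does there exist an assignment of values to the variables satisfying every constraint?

Unsatisfiable

From constraint 1: a4 ≥ 5. From constraint 7: a4 ≤ 3. But 3 < 5, so no value of a4 works.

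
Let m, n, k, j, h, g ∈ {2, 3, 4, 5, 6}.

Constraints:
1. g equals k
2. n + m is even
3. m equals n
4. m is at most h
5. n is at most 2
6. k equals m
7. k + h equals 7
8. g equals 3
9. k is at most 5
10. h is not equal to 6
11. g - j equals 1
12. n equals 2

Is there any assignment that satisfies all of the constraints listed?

Constraint 8 fixes g = 3 and constraint 12 fixes n = 2. Constraints 1, 3, and 6 give g = k = m = n, so g = n. But 3 ≠ 2 — contradiction.

Unsatisfiable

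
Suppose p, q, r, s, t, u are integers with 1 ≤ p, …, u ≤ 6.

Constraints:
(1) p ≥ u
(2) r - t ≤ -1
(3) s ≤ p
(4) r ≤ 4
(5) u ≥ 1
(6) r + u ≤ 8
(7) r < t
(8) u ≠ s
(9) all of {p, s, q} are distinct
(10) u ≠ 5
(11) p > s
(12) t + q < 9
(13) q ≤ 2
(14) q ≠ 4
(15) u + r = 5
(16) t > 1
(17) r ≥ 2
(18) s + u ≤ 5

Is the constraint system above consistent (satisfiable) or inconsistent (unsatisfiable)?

The assignment p = 6, q = 2, r = 3, s = 1, t = 6, u = 2 works:
  constraint 2 holds since r - t = -3.
  constraint 6 holds since r + u = 5.
The rest check out directly.

Satisfiable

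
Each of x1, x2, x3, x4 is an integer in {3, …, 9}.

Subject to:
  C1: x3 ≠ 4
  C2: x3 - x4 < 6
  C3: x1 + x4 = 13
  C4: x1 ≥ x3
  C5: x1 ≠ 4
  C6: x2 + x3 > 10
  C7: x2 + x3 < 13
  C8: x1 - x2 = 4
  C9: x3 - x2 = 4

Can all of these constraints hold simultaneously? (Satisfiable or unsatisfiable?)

Setting (x1, x2, x3, x4) = (8, 4, 8, 5) satisfies everything: constraint 2: x3 - x4 = 3; constraint 3: x1 + x4 = 13; constraint 6: x2 + x3 = 12, and the others follow.

Satisfiable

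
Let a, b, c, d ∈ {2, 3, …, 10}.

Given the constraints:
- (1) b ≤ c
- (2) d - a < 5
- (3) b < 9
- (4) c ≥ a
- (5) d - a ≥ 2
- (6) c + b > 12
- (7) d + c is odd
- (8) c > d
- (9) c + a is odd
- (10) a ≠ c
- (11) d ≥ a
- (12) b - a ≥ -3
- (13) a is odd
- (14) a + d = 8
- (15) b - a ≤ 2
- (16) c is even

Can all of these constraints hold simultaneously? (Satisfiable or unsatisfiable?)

Try a = 3, b = 3, c = 10, d = 5.
Check constraint 2: d - a = 2; constraint 5: d - a = 2. The remaining constraints are straightforward to verify.

Satisfiable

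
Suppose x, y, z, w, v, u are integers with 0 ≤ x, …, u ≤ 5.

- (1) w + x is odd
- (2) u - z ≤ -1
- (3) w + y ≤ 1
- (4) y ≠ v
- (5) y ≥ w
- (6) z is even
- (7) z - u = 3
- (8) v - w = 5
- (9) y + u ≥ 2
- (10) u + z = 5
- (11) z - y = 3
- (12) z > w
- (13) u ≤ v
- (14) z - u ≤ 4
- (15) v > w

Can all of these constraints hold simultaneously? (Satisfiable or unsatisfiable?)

One satisfying assignment is x = 5, y = 1, z = 4, w = 0, v = 5, u = 1.
For the less obvious constraints — constraint 2: u - z = -3; constraint 3: w + y = 1 — and the others hold by inspection.

Satisfiable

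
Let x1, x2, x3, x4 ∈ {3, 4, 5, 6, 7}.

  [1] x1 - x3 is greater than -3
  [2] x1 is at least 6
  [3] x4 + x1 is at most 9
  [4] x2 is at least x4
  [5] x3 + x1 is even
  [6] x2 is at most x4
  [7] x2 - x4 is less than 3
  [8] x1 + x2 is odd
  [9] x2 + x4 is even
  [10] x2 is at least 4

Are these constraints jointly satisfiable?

Unsatisfiable

From constraints 6 and 10: x4 ≥ x2 ≥ 4. From constraint 2: x1 ≥ 6. Hence x4 + x1 ≥ 10. But constraint 3 requires x4 + x1 ≤ 9, and 9 < 10. Contradiction.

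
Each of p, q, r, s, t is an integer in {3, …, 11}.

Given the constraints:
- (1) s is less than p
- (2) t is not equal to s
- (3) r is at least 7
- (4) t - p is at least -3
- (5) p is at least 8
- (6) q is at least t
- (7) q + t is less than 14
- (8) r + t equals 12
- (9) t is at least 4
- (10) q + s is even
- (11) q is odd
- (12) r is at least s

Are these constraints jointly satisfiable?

Try p = 8, q = 7, r = 7, s = 7, t = 5.
Check constraint 4: t - p = -3; constraint 7: q + t = 12. The remaining constraints are straightforward to verify.

Satisfiable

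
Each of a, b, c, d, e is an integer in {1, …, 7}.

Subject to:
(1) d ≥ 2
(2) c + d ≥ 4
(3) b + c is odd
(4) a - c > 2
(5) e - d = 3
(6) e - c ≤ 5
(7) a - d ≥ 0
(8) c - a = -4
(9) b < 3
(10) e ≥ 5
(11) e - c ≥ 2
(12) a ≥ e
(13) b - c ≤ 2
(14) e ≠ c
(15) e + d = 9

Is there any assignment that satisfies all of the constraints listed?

Satisfiable

The assignment a = 6, b = 1, c = 2, d = 3, e = 6 works:
  constraint 2 holds since c + d = 5.
  constraint 4 holds since a - c = 4.
The rest check out directly.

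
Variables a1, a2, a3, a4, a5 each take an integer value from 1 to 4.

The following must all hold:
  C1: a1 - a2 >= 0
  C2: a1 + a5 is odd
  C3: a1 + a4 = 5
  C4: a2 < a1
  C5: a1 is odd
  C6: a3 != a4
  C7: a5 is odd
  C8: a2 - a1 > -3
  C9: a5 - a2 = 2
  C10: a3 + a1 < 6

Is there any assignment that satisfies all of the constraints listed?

Unsatisfiable

Constraint 5 makes a1 odd and constraint 7 makes a5 odd, so a1 + a5 must be even. Constraint 2 says a1 + a5 is odd — contradiction.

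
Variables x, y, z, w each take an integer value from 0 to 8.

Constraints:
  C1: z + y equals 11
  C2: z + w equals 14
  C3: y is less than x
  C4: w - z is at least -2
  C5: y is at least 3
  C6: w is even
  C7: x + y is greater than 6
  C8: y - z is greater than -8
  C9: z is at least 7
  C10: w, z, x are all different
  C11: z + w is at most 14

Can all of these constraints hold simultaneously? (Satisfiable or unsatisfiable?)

One satisfying assignment is x = 5, y = 3, z = 8, w = 6.
For the less obvious constraints — constraint 1: z + y = 11; constraint 2: z + w = 14; constraint 4: w - z = -2 — and the others hold by inspection.

Satisfiable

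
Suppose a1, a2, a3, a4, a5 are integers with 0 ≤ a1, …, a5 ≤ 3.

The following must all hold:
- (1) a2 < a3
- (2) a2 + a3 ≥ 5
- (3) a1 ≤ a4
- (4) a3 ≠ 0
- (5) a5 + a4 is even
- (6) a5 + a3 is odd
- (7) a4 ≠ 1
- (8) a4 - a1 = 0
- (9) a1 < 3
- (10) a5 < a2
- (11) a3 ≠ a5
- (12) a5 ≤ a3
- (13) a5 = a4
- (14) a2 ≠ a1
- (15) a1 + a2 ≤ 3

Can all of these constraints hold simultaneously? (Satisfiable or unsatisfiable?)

Satisfiable

Take a1 = 0, a2 = 2, a3 = 3, a4 = 0, a5 = 0. Then constraint 2: a2 + a3 = 5; constraint 8: a4 - a1 = 0; constraint 15: a1 + a2 = 2, and every other listed constraint is also met.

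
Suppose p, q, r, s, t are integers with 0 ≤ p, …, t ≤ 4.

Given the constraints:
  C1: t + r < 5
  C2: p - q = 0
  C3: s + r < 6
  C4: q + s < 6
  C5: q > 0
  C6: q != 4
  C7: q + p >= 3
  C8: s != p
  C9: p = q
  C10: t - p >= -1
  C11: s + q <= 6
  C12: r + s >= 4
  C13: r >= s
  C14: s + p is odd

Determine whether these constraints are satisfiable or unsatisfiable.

Satisfiable

The assignment p = 3, q = 3, r = 2, s = 2, t = 2 works:
  constraint 1 holds since t + r = 4.
  constraint 2 holds since p - q = 0.
  constraint 3 holds since s + r = 4.
The rest check out directly.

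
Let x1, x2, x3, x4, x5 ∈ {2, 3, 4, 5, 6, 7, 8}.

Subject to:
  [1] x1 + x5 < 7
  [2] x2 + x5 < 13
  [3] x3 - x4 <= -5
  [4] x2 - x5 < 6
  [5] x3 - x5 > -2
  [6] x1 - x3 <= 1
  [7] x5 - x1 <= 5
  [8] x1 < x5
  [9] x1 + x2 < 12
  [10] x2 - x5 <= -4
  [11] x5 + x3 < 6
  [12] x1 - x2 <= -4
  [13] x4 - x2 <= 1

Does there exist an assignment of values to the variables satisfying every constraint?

Constraints 3, 6, 7, 10, and 13 give x4 − x3 ≥ 5, x3 − x1 ≥ -1, x1 − x5 ≥ -5, x5 − x2 ≥ 4, x2 − x4 ≥ -1.
Adding all 5 inequalities: the left sides telescope to 0, and the right sides sum to 5 + (-1) + (-5) + 4 + (-1) = 2. So 0 ≥ 2, which is false.

Unsatisfiable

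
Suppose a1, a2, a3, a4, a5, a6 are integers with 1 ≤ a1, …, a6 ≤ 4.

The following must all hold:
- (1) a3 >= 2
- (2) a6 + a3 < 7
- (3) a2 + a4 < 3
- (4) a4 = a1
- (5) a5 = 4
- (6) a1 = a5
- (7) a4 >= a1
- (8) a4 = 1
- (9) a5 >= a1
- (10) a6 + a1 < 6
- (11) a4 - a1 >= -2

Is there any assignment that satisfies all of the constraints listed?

Constraint 8 fixes a4 = 1 and constraint 5 fixes a5 = 4. Constraints 4 and 6 give a4 = a1 = a5, so a4 = a5. But 1 ≠ 4 — contradiction.

Unsatisfiable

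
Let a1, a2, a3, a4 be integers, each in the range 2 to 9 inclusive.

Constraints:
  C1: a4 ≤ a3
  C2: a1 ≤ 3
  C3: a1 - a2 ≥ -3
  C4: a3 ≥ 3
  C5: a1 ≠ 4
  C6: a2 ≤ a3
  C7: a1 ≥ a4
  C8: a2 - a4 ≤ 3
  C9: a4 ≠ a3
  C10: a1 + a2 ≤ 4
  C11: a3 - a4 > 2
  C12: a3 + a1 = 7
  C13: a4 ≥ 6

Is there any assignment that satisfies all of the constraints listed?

From constraints 7 and 13: a1 ≥ a4 and a4 ≥ 6, so a1 ≥ 6. From constraint 2: a1 ≤ 3. But 3 < 6, so no value of a1 works.

Unsatisfiable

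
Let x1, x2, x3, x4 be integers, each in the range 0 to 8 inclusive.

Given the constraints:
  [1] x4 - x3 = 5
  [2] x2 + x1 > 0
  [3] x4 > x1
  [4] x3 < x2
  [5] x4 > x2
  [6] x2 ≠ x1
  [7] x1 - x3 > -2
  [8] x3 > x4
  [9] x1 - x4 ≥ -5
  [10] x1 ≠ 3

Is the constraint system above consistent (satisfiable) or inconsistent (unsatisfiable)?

Unsatisfiable

Constraints 4, 5, and 8 give x2 < x4, x4 < x3, x3 < x2. Chaining: x2 < x4 < x3 < x2, which forces x2 < x2 — impossible.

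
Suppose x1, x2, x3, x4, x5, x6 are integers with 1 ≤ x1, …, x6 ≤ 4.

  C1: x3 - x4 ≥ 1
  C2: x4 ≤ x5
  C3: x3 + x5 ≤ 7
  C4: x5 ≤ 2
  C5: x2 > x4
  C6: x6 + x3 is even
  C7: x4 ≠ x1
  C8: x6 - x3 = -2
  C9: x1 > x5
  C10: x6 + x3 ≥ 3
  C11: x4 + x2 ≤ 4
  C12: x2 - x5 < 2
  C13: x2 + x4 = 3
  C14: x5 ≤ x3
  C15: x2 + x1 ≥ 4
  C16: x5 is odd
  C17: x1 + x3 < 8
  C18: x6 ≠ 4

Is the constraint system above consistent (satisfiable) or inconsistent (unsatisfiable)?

The assignment x1 = 2, x2 = 2, x3 = 3, x4 = 1, x5 = 1, x6 = 1 works:
  constraint 1 holds since x3 - x4 = 2.
  constraint 3 holds since x3 + x5 = 4.
  constraint 8 holds since x6 - x3 = -2.
The rest check out directly.

Satisfiable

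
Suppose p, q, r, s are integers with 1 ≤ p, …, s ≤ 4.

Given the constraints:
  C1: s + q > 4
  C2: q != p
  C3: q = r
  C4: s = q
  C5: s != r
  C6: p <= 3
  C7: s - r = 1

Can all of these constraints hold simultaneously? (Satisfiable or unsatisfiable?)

Unsatisfiable

From constraints 3 and 4, s = q = r, so s = r. But constraint 5 says s ≠ r. Contradiction.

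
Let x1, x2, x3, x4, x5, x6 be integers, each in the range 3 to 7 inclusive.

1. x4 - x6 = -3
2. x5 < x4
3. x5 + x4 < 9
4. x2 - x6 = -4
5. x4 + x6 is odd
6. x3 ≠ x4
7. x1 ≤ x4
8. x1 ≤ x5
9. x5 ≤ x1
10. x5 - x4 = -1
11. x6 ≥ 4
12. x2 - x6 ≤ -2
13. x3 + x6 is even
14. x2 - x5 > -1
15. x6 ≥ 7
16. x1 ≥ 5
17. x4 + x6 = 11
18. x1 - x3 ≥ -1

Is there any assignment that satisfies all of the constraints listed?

From constraints 7 and 16: x4 ≥ x1 ≥ 5. From constraint 15: x6 ≥ 7. Hence x4 + x6 ≥ 12. But constraint 17 requires x4 + x6 = 11, and 11 < 12. Contradiction.

Unsatisfiable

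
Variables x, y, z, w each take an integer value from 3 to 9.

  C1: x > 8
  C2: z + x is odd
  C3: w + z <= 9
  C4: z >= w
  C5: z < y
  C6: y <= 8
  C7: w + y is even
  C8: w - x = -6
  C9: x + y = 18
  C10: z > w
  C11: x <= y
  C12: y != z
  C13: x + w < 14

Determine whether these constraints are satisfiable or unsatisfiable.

Unsatisfiable

From constraint 1: x ≥ 9. From constraints 6 and 11: x ≤ y and y ≤ 8, so x ≤ 8. But 8 < 9, so no value of x works.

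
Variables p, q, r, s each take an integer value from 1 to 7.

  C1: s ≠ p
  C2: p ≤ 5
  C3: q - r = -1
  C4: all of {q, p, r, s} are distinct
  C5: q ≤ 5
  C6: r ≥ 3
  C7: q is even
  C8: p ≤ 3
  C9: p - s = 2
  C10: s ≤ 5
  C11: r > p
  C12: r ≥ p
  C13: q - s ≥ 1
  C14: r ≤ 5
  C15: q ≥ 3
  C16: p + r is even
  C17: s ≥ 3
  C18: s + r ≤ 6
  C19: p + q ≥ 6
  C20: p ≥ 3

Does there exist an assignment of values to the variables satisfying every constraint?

Unsatisfiable

Constraints 2, 5, 6, 10, 14, 15, 17, and 20 confine each of q, p, r, s to the 3 values {3, …, 5}.
Constraint 4 requires all 4 of them to be distinct, but only 3 values are available — impossible by the pigeonhole principle.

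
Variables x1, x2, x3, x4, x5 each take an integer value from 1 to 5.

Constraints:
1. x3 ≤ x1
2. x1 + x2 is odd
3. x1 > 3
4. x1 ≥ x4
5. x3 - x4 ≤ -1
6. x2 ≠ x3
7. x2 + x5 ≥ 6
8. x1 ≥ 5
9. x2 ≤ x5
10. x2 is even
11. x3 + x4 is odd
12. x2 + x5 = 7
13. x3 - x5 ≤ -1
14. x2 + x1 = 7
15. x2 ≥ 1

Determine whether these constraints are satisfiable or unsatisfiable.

Satisfiable

The assignment x1 = 5, x2 = 2, x3 = 4, x4 = 5, x5 = 5 works:
  constraint 5 holds since x3 - x4 = -1.
  constraint 7 holds since x2 + x5 = 7.
The rest check out directly.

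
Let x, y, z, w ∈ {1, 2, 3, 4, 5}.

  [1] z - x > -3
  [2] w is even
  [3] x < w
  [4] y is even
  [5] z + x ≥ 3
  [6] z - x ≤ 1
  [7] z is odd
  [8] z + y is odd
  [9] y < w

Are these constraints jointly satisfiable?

Satisfiable

The assignment x = 3, y = 2, z = 3, w = 4 works:
  constraint 1 holds since z - x = 0.
  constraint 5 holds since z + x = 6.
  constraint 6 holds since z - x = 0.
The rest check out directly.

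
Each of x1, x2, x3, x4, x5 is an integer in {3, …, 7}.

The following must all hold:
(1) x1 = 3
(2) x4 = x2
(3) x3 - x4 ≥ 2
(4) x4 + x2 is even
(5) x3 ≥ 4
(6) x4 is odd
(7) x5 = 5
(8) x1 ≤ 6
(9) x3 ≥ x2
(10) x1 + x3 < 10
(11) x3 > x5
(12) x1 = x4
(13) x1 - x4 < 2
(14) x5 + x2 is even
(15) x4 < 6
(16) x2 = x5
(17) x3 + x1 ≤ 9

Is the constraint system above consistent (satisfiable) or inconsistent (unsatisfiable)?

Constraint 1 fixes x1 = 3 and constraint 7 fixes x5 = 5. Constraints 2, 12, and 16 give x1 = x4 = x2 = x5, so x1 = x5. But 3 ≠ 5 — contradiction.

Unsatisfiable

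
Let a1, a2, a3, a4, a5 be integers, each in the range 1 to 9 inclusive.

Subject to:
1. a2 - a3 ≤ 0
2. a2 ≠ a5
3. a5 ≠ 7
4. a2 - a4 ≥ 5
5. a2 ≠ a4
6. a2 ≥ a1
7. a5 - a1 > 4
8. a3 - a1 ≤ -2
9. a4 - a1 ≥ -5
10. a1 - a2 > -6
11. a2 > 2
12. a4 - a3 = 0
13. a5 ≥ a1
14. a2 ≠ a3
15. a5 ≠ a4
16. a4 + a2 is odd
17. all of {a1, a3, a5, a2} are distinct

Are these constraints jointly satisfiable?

Constraints 1, 4, 8, and 9 give a3 − a2 ≥ 0, a2 − a4 ≥ 5, a4 − a1 ≥ -5, a1 − a3 ≥ 2.
Adding all 4 inequalities: the left sides telescope to 0, and the right sides sum to 0 + 5 + (-5) + 2 = 2. So 0 ≥ 2, which is false.

Unsatisfiable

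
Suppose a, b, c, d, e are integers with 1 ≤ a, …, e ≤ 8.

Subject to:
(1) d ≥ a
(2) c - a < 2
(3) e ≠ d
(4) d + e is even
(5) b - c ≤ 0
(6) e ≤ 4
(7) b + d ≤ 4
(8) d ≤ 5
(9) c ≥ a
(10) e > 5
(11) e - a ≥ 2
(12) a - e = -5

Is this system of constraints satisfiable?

From constraint 10: e ≥ 6. From constraint 6: e ≤ 4. But 4 < 6, so no value of e works.

Unsatisfiable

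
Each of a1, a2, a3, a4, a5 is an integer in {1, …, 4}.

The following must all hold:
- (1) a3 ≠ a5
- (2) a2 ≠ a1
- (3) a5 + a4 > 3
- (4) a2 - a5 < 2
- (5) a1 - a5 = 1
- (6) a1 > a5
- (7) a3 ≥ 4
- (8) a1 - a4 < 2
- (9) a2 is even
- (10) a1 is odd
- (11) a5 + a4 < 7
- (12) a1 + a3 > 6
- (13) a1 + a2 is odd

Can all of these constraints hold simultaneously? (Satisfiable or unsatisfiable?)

Setting (a1, a2, a3, a4, a5) = (3, 2, 4, 3, 2) satisfies everything: constraint 3: a5 + a4 = 5; constraint 4: a2 - a5 = 0; constraint 5: a1 - a5 = 1, and the others follow.

Satisfiable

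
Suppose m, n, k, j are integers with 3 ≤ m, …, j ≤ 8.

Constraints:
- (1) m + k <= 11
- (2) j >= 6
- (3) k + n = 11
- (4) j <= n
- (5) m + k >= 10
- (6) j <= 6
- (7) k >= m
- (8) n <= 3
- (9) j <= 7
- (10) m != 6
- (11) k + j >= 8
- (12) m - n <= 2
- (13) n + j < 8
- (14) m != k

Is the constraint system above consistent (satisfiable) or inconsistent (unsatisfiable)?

From constraints 2 and 4: n ≥ j and j ≥ 6, so n ≥ 6. From constraint 8: n ≤ 3. But 3 < 6, so no value of n works.

Unsatisfiable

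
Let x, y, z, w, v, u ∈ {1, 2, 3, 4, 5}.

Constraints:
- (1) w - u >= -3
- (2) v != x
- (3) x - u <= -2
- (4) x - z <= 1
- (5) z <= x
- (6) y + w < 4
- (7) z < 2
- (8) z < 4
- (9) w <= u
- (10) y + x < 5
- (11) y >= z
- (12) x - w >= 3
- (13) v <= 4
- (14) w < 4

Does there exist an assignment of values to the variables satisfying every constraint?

Constraints 1, 3, and 12 give w − u ≥ -3, u − x ≥ 2, x − w ≥ 3.
Adding all 3 inequalities: the left sides telescope to 0, and the right sides sum to (-3) + 2 + 3 = 2. So 0 ≥ 2, which is false.

Unsatisfiable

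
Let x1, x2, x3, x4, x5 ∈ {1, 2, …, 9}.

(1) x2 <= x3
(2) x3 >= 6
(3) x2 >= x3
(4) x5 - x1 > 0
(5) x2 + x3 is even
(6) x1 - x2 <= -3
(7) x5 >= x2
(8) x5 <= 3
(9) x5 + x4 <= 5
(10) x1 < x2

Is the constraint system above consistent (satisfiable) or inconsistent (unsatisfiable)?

Unsatisfiable

From constraints 2 and 3: x2 ≥ x3 and x3 ≥ 6, so x2 ≥ 6. From constraints 7 and 8: x2 ≤ x5 and x5 ≤ 3, so x2 ≤ 3. But 3 < 6, so no value of x2 works.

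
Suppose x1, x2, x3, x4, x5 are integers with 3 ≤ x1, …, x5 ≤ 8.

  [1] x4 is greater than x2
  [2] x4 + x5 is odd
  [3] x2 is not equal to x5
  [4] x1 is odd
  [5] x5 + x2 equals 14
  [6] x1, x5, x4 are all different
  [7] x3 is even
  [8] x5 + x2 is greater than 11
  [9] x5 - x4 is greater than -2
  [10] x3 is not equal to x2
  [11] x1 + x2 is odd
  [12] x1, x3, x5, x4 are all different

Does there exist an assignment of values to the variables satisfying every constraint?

The assignment x1 = 3, x2 = 6, x3 = 4, x4 = 7, x5 = 8 works:
  constraint 5 holds since x5 + x2 = 14.
  constraint 8 holds since x5 + x2 = 14.
The rest check out directly.

Satisfiable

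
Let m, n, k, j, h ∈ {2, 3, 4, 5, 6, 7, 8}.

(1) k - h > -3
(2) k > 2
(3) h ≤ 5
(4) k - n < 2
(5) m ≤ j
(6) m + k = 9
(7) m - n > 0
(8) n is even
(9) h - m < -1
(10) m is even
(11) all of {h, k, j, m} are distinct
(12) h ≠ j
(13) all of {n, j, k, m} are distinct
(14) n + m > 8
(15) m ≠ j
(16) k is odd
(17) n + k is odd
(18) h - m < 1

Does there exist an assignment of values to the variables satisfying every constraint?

Satisfiable

Try m = 6, n = 4, k = 3, j = 7, h = 4.
Check constraint 1: k - h = -1; constraint 4: k - n = -1; constraint 6: m + k = 9. The remaining constraints are straightforward to verify.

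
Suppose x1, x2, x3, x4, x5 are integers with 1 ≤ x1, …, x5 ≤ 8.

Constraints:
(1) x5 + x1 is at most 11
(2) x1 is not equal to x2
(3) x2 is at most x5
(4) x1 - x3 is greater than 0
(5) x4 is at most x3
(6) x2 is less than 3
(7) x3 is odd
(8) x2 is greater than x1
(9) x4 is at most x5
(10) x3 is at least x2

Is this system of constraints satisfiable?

Constraints 4, 8, and 10 give x3 < x1, x1 < x2, x2 ≤ x3. Chaining: x3 < x1 < x2 ≤ x3, which forces x3 < x3 — impossible.

Unsatisfiable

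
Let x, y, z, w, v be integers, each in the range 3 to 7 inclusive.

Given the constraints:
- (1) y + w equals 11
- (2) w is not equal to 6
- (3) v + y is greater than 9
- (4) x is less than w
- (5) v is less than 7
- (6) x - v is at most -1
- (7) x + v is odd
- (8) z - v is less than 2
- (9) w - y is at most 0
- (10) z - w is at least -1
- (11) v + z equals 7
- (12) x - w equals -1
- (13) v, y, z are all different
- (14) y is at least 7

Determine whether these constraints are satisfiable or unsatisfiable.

The assignment x = 3, y = 7, z = 3, w = 4, v = 4 works:
  constraint 1 holds since y + w = 11.
  constraint 3 holds since v + y = 11.
  constraint 6 holds since x - v = -1.
The rest check out directly.

Satisfiable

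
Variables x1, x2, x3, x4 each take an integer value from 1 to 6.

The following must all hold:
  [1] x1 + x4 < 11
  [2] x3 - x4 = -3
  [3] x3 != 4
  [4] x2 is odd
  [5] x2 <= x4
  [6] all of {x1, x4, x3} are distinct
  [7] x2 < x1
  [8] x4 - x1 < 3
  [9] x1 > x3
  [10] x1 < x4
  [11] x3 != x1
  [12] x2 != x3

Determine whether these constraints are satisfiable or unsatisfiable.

Take x1 = 4, x2 = 1, x3 = 3, x4 = 6. Then constraint 1: x1 + x4 = 10; constraint 2: x3 - x4 = -3; constraint 8: x4 - x1 = 2, and every other listed constraint is also met.

Satisfiable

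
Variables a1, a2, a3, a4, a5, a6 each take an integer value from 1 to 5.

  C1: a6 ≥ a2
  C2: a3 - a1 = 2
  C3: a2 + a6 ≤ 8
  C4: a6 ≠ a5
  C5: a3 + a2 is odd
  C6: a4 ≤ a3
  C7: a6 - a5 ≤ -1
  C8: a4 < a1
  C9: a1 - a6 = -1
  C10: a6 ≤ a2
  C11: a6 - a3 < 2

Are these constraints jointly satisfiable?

Satisfiable

One satisfying assignment is a1 = 3, a2 = 4, a3 = 5, a4 = 1, a5 = 5, a6 = 4.
For the less obvious constraints — constraint 2: a3 - a1 = 2; constraint 3: a2 + a6 = 8; constraint 7: a6 - a5 = -1 — and the others hold by inspection.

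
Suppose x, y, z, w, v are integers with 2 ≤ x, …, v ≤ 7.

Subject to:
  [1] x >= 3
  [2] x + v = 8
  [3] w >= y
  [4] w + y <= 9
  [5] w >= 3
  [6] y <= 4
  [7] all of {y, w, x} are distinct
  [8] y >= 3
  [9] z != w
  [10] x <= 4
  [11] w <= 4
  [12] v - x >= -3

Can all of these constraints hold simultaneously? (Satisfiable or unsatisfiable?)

Unsatisfiable

Constraints 1, 5, 6, 8, 10, and 11 confine each of y, w, x to the 2 values {3, 4}.
Constraint 7 requires all 3 of them to be distinct, but only 2 values are available — impossible by the pigeonhole principle.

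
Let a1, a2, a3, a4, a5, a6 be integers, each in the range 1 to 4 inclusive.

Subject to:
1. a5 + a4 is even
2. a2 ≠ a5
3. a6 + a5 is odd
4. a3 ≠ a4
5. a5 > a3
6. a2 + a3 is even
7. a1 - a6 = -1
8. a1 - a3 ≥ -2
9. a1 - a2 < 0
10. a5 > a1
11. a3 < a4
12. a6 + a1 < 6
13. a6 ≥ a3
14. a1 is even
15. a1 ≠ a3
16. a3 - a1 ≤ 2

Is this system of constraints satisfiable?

Take a1 = 2, a2 = 3, a3 = 1, a4 = 4, a5 = 4, a6 = 3. Then constraint 7: a1 - a6 = -1; constraint 8: a1 - a3 = 1, and every other listed constraint is also met.

Satisfiable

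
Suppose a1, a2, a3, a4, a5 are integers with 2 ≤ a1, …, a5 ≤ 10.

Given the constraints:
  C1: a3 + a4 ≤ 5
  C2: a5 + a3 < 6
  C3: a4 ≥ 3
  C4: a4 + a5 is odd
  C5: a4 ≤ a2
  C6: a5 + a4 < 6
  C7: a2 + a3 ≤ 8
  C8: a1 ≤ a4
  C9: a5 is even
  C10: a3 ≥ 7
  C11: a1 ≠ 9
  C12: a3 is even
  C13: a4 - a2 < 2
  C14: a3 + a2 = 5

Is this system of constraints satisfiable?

Unsatisfiable

From constraints 3 and 5: a2 ≥ a4 ≥ 3. From constraint 10: a3 ≥ 7. Hence a2 + a3 ≥ 10. But constraint 7 requires a2 + a3 ≤ 8, and 8 < 10. Contradiction.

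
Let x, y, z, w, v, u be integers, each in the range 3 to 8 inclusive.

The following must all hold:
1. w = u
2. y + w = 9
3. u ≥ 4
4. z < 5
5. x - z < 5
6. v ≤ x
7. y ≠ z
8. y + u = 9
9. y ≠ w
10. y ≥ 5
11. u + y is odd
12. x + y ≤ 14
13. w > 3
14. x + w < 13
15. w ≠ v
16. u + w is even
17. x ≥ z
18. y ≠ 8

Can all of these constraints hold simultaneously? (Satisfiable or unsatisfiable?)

One satisfying assignment is x = 7, y = 5, z = 3, w = 4, v = 5, u = 4.
For the less obvious constraints — constraint 2: y + w = 9; constraint 5: x - z = 4; constraint 8: y + u = 9 — and the others hold by inspection.

Satisfiable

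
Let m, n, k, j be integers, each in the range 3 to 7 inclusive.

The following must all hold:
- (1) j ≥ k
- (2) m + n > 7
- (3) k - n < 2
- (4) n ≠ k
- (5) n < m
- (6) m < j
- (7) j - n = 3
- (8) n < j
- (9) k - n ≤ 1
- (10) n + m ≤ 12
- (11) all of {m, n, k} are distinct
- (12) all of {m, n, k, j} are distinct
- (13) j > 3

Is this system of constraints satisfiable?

Satisfiable

One satisfying assignment is m = 6, n = 4, k = 5, j = 7.
For the less obvious constraints — constraint 2: m + n = 10; constraint 3: k - n = 1; constraint 7: j - n = 3 — and the others hold by inspection.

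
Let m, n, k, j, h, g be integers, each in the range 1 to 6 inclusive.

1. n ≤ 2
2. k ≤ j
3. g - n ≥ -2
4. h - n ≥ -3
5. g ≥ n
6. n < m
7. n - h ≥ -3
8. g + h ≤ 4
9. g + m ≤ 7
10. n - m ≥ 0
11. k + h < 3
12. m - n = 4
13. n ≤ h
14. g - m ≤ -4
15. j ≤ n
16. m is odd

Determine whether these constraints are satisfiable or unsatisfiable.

Unsatisfiable

Constraints 3, 10, and 14 give m − g ≥ 4, g − n ≥ -2, n − m ≥ 0.
Adding all 3 inequalities: the left sides telescope to 0, and the right sides sum to 4 + (-2) + 0 = 2. So 0 ≥ 2, which is false.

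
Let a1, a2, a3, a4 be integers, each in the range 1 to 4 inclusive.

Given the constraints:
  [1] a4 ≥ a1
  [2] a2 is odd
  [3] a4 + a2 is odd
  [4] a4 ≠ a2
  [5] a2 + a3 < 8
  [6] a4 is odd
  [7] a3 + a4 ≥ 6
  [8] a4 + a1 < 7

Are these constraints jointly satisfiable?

Unsatisfiable

Constraint 6 makes a4 odd and constraint 2 makes a2 odd, so a4 + a2 must be even. Constraint 3 says a4 + a2 is odd — contradiction.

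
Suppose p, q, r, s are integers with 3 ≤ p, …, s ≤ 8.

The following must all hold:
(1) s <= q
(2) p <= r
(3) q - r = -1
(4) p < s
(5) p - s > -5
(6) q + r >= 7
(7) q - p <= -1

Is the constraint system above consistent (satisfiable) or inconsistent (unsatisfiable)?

Constraints 1, 4, and 7 give p < s, s ≤ q, q < p. Chaining: p < s ≤ q < p, which forces p < p — impossible.

Unsatisfiable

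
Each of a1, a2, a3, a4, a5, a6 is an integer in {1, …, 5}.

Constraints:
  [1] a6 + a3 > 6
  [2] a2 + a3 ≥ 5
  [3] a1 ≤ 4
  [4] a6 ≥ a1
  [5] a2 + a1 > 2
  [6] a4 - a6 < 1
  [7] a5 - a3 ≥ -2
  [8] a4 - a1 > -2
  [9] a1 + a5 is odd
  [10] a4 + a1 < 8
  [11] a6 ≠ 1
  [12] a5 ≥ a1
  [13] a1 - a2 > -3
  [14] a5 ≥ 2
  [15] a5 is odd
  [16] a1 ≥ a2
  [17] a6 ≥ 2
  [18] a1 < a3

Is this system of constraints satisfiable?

Satisfiable

Try a1 = 2, a2 = 2, a3 = 3, a4 = 3, a5 = 3, a6 = 4.
Check constraint 1: a6 + a3 = 7; constraint 2: a2 + a3 = 5; constraint 5: a2 + a1 = 4. The remaining constraints are straightforward to verify.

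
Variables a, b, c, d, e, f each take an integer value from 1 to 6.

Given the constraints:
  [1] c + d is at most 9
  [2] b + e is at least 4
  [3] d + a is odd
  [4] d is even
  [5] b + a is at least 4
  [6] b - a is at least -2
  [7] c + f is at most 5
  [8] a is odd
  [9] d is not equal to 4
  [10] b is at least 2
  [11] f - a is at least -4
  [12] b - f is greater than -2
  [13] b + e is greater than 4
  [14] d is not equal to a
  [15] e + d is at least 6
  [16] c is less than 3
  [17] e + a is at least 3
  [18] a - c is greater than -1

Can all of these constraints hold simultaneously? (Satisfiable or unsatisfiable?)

Satisfiable

The assignment a = 3, b = 2, c = 1, d = 6, e = 3, f = 2 works:
  constraint 1 holds since c + d = 7.
  constraint 2 holds since b + e = 5.
  constraint 5 holds since b + a = 5.
The rest check out directly.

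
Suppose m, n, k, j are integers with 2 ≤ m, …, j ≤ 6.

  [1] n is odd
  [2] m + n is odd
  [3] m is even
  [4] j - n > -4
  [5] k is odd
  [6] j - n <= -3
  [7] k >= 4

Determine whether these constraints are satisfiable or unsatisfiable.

Satisfiable

Setting (m, n, k, j) = (2, 5, 5, 2) satisfies everything: constraint 1: n = 5 is odd; constraint 4: j - n = -3; constraint 6: j - n = -3, and the others follow.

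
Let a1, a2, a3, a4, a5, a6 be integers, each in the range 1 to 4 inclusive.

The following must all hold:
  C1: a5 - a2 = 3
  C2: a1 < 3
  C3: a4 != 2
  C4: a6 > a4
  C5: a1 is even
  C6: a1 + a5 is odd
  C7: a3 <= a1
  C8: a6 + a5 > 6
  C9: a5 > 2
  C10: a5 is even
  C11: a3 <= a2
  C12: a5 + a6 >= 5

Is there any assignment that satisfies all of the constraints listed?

Unsatisfiable

Constraint 5 makes a1 even and constraint 10 makes a5 even, so a1 + a5 must be even. Constraint 6 says a1 + a5 is odd — contradiction.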